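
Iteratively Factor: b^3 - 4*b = (b + 2)*(b^2 - 2*b) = b*(b + 2)*(b - 2)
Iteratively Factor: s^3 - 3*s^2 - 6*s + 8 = (s - 1)*(s^2 - 2*s - 8) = (s - 4)*(s - 1)*(s + 2)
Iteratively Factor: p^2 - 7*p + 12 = (p - 4)*(p - 3)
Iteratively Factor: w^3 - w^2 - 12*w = (w)*(w^2 - w - 12) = w*(w + 3)*(w - 4)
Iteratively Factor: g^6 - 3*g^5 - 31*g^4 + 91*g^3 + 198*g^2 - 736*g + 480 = (g + 4)*(g^5 - 7*g^4 - 3*g^3 + 103*g^2 - 214*g + 120) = (g + 4)^2*(g^4 - 11*g^3 + 41*g^2 - 61*g + 30) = (g - 2)*(g + 4)^2*(g^3 - 9*g^2 + 23*g - 15) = (g - 2)*(g - 1)*(g + 4)^2*(g^2 - 8*g + 15) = (g - 3)*(g - 2)*(g - 1)*(g + 4)^2*(g - 5)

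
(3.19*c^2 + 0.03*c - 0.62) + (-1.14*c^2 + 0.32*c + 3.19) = 2.05*c^2 + 0.35*c + 2.57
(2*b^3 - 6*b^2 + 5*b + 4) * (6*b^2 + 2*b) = 12*b^5 - 32*b^4 + 18*b^3 + 34*b^2 + 8*b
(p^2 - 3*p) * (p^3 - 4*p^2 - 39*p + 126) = p^5 - 7*p^4 - 27*p^3 + 243*p^2 - 378*p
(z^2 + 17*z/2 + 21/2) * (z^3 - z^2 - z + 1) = z^5 + 15*z^4/2 + z^3 - 18*z^2 - 2*z + 21/2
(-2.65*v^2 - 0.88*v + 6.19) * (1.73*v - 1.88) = -4.5845*v^3 + 3.4596*v^2 + 12.3631*v - 11.6372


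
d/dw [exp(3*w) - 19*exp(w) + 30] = (3*exp(2*w) - 19)*exp(w)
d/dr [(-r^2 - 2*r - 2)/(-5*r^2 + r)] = (-11*r^2 - 20*r + 2)/(r^2*(25*r^2 - 10*r + 1))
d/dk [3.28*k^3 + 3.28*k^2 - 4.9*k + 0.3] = 9.84*k^2 + 6.56*k - 4.9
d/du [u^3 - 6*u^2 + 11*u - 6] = 3*u^2 - 12*u + 11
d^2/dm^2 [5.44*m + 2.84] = 0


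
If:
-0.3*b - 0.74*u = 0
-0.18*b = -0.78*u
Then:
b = 0.00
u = 0.00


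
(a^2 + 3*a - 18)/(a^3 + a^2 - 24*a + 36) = 1/(a - 2)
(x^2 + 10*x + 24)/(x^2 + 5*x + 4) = (x + 6)/(x + 1)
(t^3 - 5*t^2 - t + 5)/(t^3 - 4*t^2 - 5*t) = (t - 1)/t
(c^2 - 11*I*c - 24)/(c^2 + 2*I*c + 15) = (c - 8*I)/(c + 5*I)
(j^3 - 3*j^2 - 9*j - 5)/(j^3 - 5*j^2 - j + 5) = (j + 1)/(j - 1)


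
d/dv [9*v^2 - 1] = 18*v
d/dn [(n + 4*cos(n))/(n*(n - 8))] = (n*(1 - 4*sin(n))*(n - 8) - n*(n + 4*cos(n)) + (8 - n)*(n + 4*cos(n)))/(n^2*(n - 8)^2)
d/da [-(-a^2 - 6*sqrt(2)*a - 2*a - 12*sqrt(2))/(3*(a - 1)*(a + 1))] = 2*(-3*sqrt(2)*a^2 - a^2 - 12*sqrt(2)*a - a - 3*sqrt(2) - 1)/(3*(a^4 - 2*a^2 + 1))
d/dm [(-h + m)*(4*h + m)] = 3*h + 2*m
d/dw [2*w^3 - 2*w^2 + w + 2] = 6*w^2 - 4*w + 1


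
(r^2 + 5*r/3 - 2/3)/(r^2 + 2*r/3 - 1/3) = (r + 2)/(r + 1)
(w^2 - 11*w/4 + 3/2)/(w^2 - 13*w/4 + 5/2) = (4*w - 3)/(4*w - 5)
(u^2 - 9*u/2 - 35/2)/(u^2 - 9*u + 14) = (u + 5/2)/(u - 2)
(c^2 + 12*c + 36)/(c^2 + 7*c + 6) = (c + 6)/(c + 1)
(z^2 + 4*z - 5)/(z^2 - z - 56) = (-z^2 - 4*z + 5)/(-z^2 + z + 56)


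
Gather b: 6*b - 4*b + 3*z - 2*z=2*b + z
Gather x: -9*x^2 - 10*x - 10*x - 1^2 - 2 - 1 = -9*x^2 - 20*x - 4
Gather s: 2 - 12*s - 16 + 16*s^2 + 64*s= 16*s^2 + 52*s - 14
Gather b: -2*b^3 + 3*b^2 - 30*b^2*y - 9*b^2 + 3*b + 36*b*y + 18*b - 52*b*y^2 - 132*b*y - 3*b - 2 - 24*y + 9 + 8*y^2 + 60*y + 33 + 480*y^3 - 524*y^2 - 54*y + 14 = -2*b^3 + b^2*(-30*y - 6) + b*(-52*y^2 - 96*y + 18) + 480*y^3 - 516*y^2 - 18*y + 54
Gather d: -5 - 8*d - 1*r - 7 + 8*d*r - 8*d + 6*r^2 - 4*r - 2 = d*(8*r - 16) + 6*r^2 - 5*r - 14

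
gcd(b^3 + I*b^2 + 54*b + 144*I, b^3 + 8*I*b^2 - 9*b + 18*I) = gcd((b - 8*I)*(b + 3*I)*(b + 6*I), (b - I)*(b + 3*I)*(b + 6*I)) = b^2 + 9*I*b - 18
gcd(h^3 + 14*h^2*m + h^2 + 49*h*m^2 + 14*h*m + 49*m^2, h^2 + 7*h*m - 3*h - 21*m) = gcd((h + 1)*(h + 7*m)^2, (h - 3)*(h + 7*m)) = h + 7*m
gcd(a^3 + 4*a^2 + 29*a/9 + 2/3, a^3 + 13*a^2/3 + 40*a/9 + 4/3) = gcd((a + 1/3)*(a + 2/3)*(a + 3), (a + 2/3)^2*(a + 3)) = a^2 + 11*a/3 + 2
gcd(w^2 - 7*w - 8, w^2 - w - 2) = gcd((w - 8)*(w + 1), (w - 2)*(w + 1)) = w + 1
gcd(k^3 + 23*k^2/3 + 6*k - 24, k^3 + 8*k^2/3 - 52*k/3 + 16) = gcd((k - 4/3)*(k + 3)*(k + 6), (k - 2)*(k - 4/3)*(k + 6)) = k^2 + 14*k/3 - 8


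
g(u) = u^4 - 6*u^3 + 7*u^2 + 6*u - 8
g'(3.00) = -6.00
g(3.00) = -8.00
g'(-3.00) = -306.00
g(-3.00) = 280.00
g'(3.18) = -2.87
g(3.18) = -8.82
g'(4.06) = 33.83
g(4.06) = 1.91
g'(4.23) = 45.90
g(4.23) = 8.66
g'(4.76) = 96.20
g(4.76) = 45.43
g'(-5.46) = -1258.13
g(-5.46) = 2033.28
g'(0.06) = 6.78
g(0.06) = -7.62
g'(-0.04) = 5.41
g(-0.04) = -8.23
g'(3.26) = -1.07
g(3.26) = -8.98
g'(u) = 4*u^3 - 18*u^2 + 14*u + 6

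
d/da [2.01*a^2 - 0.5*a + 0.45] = 4.02*a - 0.5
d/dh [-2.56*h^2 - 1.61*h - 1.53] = -5.12*h - 1.61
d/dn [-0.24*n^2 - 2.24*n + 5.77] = -0.48*n - 2.24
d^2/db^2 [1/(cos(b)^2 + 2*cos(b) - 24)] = (-8*sin(b)^4 + 204*sin(b)^2 - 81*cos(b) - 3*cos(3*b) - 84)/(2*(cos(b) - 4)^3*(cos(b) + 6)^3)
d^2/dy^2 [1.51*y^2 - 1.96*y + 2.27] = 3.02000000000000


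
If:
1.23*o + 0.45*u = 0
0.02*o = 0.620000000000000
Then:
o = 31.00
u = -84.73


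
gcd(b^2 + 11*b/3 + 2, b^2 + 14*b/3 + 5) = b + 3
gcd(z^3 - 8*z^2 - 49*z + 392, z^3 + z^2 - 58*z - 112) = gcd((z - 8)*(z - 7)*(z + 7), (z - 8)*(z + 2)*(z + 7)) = z^2 - z - 56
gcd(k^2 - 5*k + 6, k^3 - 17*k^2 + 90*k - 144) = k - 3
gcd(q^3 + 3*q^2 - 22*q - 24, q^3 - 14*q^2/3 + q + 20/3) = q^2 - 3*q - 4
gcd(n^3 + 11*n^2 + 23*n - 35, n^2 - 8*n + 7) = n - 1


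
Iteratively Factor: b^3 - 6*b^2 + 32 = (b + 2)*(b^2 - 8*b + 16) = (b - 4)*(b + 2)*(b - 4)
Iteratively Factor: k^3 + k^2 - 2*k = (k + 2)*(k^2 - k) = (k - 1)*(k + 2)*(k)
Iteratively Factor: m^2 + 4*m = (m + 4)*(m)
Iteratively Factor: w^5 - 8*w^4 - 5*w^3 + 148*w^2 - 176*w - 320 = (w - 4)*(w^4 - 4*w^3 - 21*w^2 + 64*w + 80) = (w - 4)^2*(w^3 - 21*w - 20) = (w - 4)^2*(w + 4)*(w^2 - 4*w - 5) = (w - 5)*(w - 4)^2*(w + 4)*(w + 1)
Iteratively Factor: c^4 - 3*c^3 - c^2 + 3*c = (c + 1)*(c^3 - 4*c^2 + 3*c) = c*(c + 1)*(c^2 - 4*c + 3) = c*(c - 1)*(c + 1)*(c - 3)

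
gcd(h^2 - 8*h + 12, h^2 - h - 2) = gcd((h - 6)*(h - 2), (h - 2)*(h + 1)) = h - 2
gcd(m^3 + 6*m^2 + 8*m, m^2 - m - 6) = m + 2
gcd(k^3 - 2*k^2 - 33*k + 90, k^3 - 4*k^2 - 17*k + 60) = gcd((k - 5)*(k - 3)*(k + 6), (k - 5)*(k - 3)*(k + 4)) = k^2 - 8*k + 15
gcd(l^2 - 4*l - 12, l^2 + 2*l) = l + 2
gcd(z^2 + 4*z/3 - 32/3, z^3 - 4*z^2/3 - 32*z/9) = z - 8/3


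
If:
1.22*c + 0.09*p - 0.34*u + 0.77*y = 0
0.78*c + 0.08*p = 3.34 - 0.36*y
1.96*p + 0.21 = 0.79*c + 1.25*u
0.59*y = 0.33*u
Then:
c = -2.51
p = 12.49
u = 21.34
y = 11.93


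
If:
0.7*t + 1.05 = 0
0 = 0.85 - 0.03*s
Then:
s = 28.33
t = -1.50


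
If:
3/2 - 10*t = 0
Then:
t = 3/20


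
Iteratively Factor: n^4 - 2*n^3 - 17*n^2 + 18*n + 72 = (n - 4)*(n^3 + 2*n^2 - 9*n - 18) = (n - 4)*(n - 3)*(n^2 + 5*n + 6) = (n - 4)*(n - 3)*(n + 3)*(n + 2)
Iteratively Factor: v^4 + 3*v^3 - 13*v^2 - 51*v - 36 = (v - 4)*(v^3 + 7*v^2 + 15*v + 9) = (v - 4)*(v + 3)*(v^2 + 4*v + 3) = (v - 4)*(v + 3)^2*(v + 1)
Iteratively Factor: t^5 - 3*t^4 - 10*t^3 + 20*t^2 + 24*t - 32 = (t + 2)*(t^4 - 5*t^3 + 20*t - 16) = (t + 2)^2*(t^3 - 7*t^2 + 14*t - 8) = (t - 2)*(t + 2)^2*(t^2 - 5*t + 4) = (t - 2)*(t - 1)*(t + 2)^2*(t - 4)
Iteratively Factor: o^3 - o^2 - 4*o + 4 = (o - 1)*(o^2 - 4) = (o - 1)*(o + 2)*(o - 2)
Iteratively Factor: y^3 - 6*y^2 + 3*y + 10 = (y - 2)*(y^2 - 4*y - 5) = (y - 2)*(y + 1)*(y - 5)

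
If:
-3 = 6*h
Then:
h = -1/2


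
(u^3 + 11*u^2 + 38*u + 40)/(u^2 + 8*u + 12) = (u^2 + 9*u + 20)/(u + 6)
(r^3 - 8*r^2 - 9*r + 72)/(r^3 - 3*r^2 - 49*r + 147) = (r^2 - 5*r - 24)/(r^2 - 49)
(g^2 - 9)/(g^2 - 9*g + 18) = (g + 3)/(g - 6)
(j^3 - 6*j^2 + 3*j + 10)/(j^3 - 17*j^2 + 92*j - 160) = (j^2 - j - 2)/(j^2 - 12*j + 32)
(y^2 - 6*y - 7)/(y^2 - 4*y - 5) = (y - 7)/(y - 5)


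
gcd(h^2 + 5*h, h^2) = h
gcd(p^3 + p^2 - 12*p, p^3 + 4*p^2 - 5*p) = p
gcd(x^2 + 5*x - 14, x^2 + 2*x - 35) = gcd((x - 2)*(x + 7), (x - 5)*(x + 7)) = x + 7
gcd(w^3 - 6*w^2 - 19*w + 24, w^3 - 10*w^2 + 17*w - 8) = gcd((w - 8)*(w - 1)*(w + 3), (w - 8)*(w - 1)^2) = w^2 - 9*w + 8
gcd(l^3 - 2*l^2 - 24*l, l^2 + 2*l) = l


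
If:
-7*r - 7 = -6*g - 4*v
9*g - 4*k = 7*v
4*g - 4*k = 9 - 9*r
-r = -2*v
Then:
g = 53/20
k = 881/200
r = 89/50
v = 89/100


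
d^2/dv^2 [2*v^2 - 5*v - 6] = 4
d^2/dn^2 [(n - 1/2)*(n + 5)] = 2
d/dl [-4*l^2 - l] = -8*l - 1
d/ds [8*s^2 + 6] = 16*s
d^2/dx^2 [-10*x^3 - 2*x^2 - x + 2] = -60*x - 4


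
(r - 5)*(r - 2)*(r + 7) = r^3 - 39*r + 70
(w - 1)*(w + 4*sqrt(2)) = w^2 - w + 4*sqrt(2)*w - 4*sqrt(2)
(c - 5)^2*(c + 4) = c^3 - 6*c^2 - 15*c + 100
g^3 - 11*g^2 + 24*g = g*(g - 8)*(g - 3)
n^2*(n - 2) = n^3 - 2*n^2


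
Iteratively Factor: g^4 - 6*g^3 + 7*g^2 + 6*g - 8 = (g - 4)*(g^3 - 2*g^2 - g + 2) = (g - 4)*(g - 2)*(g^2 - 1) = (g - 4)*(g - 2)*(g - 1)*(g + 1)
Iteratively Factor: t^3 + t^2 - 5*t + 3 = (t - 1)*(t^2 + 2*t - 3) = (t - 1)*(t + 3)*(t - 1)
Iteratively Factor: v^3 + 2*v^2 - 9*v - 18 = (v + 2)*(v^2 - 9) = (v + 2)*(v + 3)*(v - 3)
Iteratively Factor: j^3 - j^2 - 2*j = (j + 1)*(j^2 - 2*j) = j*(j + 1)*(j - 2)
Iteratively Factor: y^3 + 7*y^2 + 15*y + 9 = (y + 3)*(y^2 + 4*y + 3) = (y + 1)*(y + 3)*(y + 3)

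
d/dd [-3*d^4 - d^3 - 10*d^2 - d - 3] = -12*d^3 - 3*d^2 - 20*d - 1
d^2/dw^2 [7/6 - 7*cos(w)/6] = 7*cos(w)/6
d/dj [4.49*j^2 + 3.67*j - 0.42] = 8.98*j + 3.67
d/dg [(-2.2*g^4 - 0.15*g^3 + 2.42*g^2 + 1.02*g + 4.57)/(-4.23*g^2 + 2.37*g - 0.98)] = (18.612*g^5 - 15.0075*g^4 + 7.913*g^3 + 10.491*g^2 + 33.919*g - 11.8305)/(17.8929*g^4 - 20.0502*g^3 + 13.9077*g^2 - 4.6452*g + 0.9604)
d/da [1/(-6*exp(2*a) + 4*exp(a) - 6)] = (3*exp(a) - 1)*exp(a)/(3*exp(2*a) - 2*exp(a) + 3)^2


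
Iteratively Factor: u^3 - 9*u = (u + 3)*(u^2 - 3*u) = u*(u + 3)*(u - 3)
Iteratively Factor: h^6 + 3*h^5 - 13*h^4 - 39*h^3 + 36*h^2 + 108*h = (h + 2)*(h^5 + h^4 - 15*h^3 - 9*h^2 + 54*h) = (h + 2)*(h + 3)*(h^4 - 2*h^3 - 9*h^2 + 18*h) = (h + 2)*(h + 3)^2*(h^3 - 5*h^2 + 6*h) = (h - 2)*(h + 2)*(h + 3)^2*(h^2 - 3*h) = (h - 3)*(h - 2)*(h + 2)*(h + 3)^2*(h)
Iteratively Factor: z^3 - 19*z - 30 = (z - 5)*(z^2 + 5*z + 6) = (z - 5)*(z + 3)*(z + 2)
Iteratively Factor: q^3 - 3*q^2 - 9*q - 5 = (q + 1)*(q^2 - 4*q - 5) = (q + 1)^2*(q - 5)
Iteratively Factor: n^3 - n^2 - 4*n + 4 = (n + 2)*(n^2 - 3*n + 2) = (n - 2)*(n + 2)*(n - 1)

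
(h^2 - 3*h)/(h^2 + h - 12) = h/(h + 4)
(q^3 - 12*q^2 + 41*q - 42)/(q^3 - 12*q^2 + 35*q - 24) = (q^2 - 9*q + 14)/(q^2 - 9*q + 8)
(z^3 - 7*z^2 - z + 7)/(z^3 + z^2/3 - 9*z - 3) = 3*(z^3 - 7*z^2 - z + 7)/(3*z^3 + z^2 - 27*z - 9)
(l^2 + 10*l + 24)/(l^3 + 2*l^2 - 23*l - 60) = (l + 6)/(l^2 - 2*l - 15)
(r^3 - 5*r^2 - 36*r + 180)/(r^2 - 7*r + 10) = (r^2 - 36)/(r - 2)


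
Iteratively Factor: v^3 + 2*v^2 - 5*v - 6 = (v + 1)*(v^2 + v - 6) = (v - 2)*(v + 1)*(v + 3)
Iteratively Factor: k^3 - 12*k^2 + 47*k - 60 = (k - 5)*(k^2 - 7*k + 12) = (k - 5)*(k - 3)*(k - 4)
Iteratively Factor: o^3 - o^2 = (o)*(o^2 - o) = o*(o - 1)*(o)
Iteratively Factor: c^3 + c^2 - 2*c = (c + 2)*(c^2 - c) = (c - 1)*(c + 2)*(c)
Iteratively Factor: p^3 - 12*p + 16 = (p - 2)*(p^2 + 2*p - 8) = (p - 2)^2*(p + 4)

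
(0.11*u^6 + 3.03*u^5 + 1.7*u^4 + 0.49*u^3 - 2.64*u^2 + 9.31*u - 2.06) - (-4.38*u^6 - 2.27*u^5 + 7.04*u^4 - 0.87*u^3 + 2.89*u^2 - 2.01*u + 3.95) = 4.49*u^6 + 5.3*u^5 - 5.34*u^4 + 1.36*u^3 - 5.53*u^2 + 11.32*u - 6.01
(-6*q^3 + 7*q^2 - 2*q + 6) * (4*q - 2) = -24*q^4 + 40*q^3 - 22*q^2 + 28*q - 12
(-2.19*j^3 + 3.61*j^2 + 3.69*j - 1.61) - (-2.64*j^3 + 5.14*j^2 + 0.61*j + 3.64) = 0.45*j^3 - 1.53*j^2 + 3.08*j - 5.25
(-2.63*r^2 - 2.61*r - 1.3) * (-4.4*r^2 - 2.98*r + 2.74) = 11.572*r^4 + 19.3214*r^3 + 6.2916*r^2 - 3.2774*r - 3.562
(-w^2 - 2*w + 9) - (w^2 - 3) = -2*w^2 - 2*w + 12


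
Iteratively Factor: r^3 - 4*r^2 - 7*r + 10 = (r + 2)*(r^2 - 6*r + 5) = (r - 5)*(r + 2)*(r - 1)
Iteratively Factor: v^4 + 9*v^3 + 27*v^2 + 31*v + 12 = (v + 3)*(v^3 + 6*v^2 + 9*v + 4) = (v + 1)*(v + 3)*(v^2 + 5*v + 4) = (v + 1)^2*(v + 3)*(v + 4)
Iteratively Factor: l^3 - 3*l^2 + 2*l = (l)*(l^2 - 3*l + 2) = l*(l - 1)*(l - 2)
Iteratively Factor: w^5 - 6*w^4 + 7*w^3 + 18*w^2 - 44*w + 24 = (w - 2)*(w^4 - 4*w^3 - w^2 + 16*w - 12) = (w - 3)*(w - 2)*(w^3 - w^2 - 4*w + 4) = (w - 3)*(w - 2)^2*(w^2 + w - 2) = (w - 3)*(w - 2)^2*(w - 1)*(w + 2)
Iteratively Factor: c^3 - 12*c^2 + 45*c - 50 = (c - 5)*(c^2 - 7*c + 10) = (c - 5)^2*(c - 2)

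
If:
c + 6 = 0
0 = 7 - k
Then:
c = -6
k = 7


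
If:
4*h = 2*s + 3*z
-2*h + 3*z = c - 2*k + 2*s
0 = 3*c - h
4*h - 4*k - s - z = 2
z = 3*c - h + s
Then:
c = -1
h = -3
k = -23/10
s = -12/5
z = -12/5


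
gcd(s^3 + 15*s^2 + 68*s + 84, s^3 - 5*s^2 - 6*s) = 1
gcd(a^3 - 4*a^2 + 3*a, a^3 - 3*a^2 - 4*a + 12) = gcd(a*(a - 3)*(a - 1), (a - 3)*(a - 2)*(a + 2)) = a - 3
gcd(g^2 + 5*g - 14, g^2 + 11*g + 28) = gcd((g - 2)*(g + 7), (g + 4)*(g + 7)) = g + 7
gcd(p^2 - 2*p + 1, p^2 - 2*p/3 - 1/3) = p - 1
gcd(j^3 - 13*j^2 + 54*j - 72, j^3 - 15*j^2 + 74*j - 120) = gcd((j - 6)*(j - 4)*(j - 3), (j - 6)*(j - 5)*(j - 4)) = j^2 - 10*j + 24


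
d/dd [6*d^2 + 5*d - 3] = 12*d + 5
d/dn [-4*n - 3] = -4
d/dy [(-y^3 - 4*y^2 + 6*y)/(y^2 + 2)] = (-y^4 - 12*y^2 - 16*y + 12)/(y^4 + 4*y^2 + 4)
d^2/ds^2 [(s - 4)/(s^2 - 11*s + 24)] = 2*(3*(5 - s)*(s^2 - 11*s + 24) + (s - 4)*(2*s - 11)^2)/(s^2 - 11*s + 24)^3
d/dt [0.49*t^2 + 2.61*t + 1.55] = 0.98*t + 2.61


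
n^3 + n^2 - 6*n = n*(n - 2)*(n + 3)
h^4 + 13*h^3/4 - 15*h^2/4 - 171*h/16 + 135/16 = (h - 3/2)*(h - 3/4)*(h + 5/2)*(h + 3)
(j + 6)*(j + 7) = j^2 + 13*j + 42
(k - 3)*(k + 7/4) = k^2 - 5*k/4 - 21/4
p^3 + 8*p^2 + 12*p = p*(p + 2)*(p + 6)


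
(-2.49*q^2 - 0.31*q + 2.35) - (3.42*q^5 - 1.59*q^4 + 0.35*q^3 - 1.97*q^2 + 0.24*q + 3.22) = -3.42*q^5 + 1.59*q^4 - 0.35*q^3 - 0.52*q^2 - 0.55*q - 0.87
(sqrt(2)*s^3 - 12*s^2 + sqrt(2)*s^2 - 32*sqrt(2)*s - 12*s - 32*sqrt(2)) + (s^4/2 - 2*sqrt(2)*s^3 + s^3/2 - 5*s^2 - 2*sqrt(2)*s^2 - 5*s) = s^4/2 - sqrt(2)*s^3 + s^3/2 - 17*s^2 - sqrt(2)*s^2 - 32*sqrt(2)*s - 17*s - 32*sqrt(2)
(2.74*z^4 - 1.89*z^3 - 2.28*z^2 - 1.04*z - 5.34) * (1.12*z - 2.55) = 3.0688*z^5 - 9.1038*z^4 + 2.2659*z^3 + 4.6492*z^2 - 3.3288*z + 13.617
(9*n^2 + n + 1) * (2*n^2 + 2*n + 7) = 18*n^4 + 20*n^3 + 67*n^2 + 9*n + 7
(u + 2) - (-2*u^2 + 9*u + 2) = 2*u^2 - 8*u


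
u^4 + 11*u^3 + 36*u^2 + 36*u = u*(u + 2)*(u + 3)*(u + 6)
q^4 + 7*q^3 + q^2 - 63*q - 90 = (q - 3)*(q + 2)*(q + 3)*(q + 5)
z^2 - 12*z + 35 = (z - 7)*(z - 5)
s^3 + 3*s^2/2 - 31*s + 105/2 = (s - 3)*(s - 5/2)*(s + 7)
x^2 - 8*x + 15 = (x - 5)*(x - 3)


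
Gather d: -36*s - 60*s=-96*s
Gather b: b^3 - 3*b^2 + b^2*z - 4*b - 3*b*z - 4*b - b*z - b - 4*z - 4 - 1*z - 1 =b^3 + b^2*(z - 3) + b*(-4*z - 9) - 5*z - 5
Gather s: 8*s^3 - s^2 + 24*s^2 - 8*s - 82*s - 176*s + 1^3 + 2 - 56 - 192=8*s^3 + 23*s^2 - 266*s - 245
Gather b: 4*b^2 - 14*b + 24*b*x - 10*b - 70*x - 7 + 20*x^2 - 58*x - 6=4*b^2 + b*(24*x - 24) + 20*x^2 - 128*x - 13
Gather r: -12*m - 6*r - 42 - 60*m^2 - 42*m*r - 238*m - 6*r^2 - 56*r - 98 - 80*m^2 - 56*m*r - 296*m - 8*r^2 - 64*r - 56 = -140*m^2 - 546*m - 14*r^2 + r*(-98*m - 126) - 196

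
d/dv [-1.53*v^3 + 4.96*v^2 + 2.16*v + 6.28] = -4.59*v^2 + 9.92*v + 2.16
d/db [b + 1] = 1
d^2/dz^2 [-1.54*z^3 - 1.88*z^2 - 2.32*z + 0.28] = -9.24*z - 3.76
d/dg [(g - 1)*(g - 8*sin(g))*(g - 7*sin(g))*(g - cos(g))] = (1 - g)*(g - 8*sin(g))*(g - cos(g))*(7*cos(g) - 1) + (1 - g)*(g - 7*sin(g))*(g - cos(g))*(8*cos(g) - 1) + (g - 1)*(g - 8*sin(g))*(g - 7*sin(g))*(sin(g) + 1) + (g - 8*sin(g))*(g - 7*sin(g))*(g - cos(g))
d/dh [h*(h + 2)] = 2*h + 2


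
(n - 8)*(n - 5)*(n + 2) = n^3 - 11*n^2 + 14*n + 80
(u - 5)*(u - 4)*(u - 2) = u^3 - 11*u^2 + 38*u - 40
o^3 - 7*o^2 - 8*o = o*(o - 8)*(o + 1)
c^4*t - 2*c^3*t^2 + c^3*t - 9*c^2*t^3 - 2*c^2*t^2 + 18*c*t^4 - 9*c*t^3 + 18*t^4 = (c - 3*t)*(c - 2*t)*(c + 3*t)*(c*t + t)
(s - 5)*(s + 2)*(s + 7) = s^3 + 4*s^2 - 31*s - 70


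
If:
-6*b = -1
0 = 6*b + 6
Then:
No Solution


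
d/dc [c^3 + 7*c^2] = c*(3*c + 14)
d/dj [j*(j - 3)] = 2*j - 3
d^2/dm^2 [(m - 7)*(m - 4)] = 2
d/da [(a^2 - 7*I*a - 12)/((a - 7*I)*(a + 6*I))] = 6*(I*a^2 + 18*a - 51*I)/(a^4 - 2*I*a^3 + 83*a^2 - 84*I*a + 1764)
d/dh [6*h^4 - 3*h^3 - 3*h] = 24*h^3 - 9*h^2 - 3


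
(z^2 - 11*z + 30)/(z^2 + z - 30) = (z - 6)/(z + 6)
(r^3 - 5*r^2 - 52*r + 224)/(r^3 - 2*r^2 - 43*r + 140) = (r - 8)/(r - 5)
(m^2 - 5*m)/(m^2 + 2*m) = (m - 5)/(m + 2)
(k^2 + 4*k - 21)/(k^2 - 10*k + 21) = (k + 7)/(k - 7)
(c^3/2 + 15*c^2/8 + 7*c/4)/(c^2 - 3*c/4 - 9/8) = c*(4*c^2 + 15*c + 14)/(8*c^2 - 6*c - 9)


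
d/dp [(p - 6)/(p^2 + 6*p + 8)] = (p^2 + 6*p - 2*(p - 6)*(p + 3) + 8)/(p^2 + 6*p + 8)^2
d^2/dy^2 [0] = 0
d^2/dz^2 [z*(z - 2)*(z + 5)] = 6*z + 6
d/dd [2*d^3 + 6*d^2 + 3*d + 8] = 6*d^2 + 12*d + 3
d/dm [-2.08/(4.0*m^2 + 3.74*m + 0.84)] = (16.64*m + 7.7792)/(4.0*m^2 + 3.74*m + 0.84)^2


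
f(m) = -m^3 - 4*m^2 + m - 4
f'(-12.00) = -335.00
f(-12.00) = 1136.00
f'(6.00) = -155.00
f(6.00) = -358.00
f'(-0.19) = 2.41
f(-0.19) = -4.33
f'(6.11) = -159.88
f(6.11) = -375.32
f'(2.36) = -34.59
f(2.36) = -37.06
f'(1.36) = -15.43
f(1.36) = -12.55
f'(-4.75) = -28.69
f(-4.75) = 8.17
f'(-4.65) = -26.67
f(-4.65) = 5.40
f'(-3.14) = -3.46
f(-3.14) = -15.62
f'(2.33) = -33.93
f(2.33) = -36.03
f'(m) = -3*m^2 - 8*m + 1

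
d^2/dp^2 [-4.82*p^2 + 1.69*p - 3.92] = -9.64000000000000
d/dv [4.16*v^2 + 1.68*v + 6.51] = 8.32*v + 1.68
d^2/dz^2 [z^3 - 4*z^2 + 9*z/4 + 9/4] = 6*z - 8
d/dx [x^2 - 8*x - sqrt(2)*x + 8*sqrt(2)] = 2*x - 8 - sqrt(2)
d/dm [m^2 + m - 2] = 2*m + 1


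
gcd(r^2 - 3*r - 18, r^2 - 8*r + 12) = r - 6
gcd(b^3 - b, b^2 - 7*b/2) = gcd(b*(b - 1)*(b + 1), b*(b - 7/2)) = b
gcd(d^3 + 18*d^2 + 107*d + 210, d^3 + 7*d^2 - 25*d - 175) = d^2 + 12*d + 35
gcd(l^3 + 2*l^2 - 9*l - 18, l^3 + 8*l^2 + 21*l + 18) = l^2 + 5*l + 6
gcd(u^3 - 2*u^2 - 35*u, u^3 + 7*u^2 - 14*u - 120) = u + 5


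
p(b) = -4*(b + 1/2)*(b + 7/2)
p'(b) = -8*b - 16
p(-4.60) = -18.04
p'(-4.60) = 20.80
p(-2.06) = 8.99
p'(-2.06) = 0.48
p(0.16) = -9.66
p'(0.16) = -17.28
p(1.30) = -34.56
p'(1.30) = -26.40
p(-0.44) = -0.73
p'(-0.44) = -12.48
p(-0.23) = -3.53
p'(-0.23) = -14.16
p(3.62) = -117.34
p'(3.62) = -44.96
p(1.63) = -43.71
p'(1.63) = -29.04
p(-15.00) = -667.00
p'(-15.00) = 104.00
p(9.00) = -475.00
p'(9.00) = -88.00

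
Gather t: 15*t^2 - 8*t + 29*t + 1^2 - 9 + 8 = 15*t^2 + 21*t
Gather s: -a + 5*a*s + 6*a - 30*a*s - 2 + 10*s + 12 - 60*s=5*a + s*(-25*a - 50) + 10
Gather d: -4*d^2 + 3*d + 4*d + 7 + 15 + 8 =-4*d^2 + 7*d + 30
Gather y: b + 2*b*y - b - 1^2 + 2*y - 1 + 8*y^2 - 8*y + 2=8*y^2 + y*(2*b - 6)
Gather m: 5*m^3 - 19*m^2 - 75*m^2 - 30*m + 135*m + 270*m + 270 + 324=5*m^3 - 94*m^2 + 375*m + 594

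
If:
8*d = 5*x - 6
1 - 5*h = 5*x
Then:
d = 5*x/8 - 3/4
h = 1/5 - x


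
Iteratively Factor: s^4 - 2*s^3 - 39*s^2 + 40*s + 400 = (s + 4)*(s^3 - 6*s^2 - 15*s + 100) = (s - 5)*(s + 4)*(s^2 - s - 20) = (s - 5)*(s + 4)^2*(s - 5)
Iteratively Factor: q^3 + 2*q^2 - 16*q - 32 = (q + 2)*(q^2 - 16) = (q - 4)*(q + 2)*(q + 4)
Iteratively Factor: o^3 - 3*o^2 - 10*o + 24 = (o + 3)*(o^2 - 6*o + 8) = (o - 4)*(o + 3)*(o - 2)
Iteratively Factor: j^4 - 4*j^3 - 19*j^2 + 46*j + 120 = (j + 2)*(j^3 - 6*j^2 - 7*j + 60) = (j + 2)*(j + 3)*(j^2 - 9*j + 20) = (j - 5)*(j + 2)*(j + 3)*(j - 4)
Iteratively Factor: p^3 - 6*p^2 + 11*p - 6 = (p - 1)*(p^2 - 5*p + 6) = (p - 3)*(p - 1)*(p - 2)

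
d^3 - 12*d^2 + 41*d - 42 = (d - 7)*(d - 3)*(d - 2)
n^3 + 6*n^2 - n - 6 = (n - 1)*(n + 1)*(n + 6)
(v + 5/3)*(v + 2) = v^2 + 11*v/3 + 10/3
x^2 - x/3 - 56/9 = (x - 8/3)*(x + 7/3)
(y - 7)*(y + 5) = y^2 - 2*y - 35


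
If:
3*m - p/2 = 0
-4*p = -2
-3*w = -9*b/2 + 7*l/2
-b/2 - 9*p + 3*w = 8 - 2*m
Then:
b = 6*w - 74/3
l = 48*w/7 - 222/7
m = 1/12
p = 1/2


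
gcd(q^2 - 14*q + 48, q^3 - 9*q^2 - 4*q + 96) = q - 8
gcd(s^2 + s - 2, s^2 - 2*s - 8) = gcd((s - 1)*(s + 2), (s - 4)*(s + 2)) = s + 2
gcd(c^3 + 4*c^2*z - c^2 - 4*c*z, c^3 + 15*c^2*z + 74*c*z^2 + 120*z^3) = c + 4*z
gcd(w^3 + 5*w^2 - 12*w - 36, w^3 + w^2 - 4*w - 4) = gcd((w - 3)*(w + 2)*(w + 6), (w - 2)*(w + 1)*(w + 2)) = w + 2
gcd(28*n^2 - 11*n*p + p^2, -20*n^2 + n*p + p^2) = -4*n + p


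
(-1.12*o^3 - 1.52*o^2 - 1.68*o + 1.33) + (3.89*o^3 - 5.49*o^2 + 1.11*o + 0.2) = 2.77*o^3 - 7.01*o^2 - 0.57*o + 1.53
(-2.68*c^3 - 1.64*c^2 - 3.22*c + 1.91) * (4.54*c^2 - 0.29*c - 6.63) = -12.1672*c^5 - 6.6684*c^4 + 3.6252*c^3 + 20.4784*c^2 + 20.7947*c - 12.6633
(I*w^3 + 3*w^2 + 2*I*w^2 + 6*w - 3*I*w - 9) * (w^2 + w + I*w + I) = I*w^5 + 2*w^4 + 3*I*w^4 + 6*w^3 + 2*I*w^3 - 2*w^2 + 6*I*w^2 - 6*w - 3*I*w - 9*I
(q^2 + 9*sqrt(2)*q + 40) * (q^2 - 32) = q^4 + 9*sqrt(2)*q^3 + 8*q^2 - 288*sqrt(2)*q - 1280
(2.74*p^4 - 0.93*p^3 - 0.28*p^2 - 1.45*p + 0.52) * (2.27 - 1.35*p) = -3.699*p^5 + 7.4753*p^4 - 1.7331*p^3 + 1.3219*p^2 - 3.9935*p + 1.1804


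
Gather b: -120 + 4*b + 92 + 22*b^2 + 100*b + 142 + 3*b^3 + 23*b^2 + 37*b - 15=3*b^3 + 45*b^2 + 141*b + 99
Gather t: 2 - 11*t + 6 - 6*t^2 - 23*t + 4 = -6*t^2 - 34*t + 12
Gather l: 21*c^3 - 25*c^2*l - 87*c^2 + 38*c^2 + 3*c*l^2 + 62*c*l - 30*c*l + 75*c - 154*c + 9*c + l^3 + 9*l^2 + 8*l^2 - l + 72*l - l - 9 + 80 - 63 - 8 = 21*c^3 - 49*c^2 - 70*c + l^3 + l^2*(3*c + 17) + l*(-25*c^2 + 32*c + 70)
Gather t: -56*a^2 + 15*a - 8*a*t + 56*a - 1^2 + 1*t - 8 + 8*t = -56*a^2 + 71*a + t*(9 - 8*a) - 9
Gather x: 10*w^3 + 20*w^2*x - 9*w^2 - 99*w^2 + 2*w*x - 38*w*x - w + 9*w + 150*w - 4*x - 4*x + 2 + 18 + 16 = 10*w^3 - 108*w^2 + 158*w + x*(20*w^2 - 36*w - 8) + 36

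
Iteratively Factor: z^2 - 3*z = (z - 3)*(z)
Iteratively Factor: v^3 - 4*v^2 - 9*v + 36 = (v + 3)*(v^2 - 7*v + 12) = (v - 3)*(v + 3)*(v - 4)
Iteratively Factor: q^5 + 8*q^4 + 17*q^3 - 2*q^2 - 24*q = (q - 1)*(q^4 + 9*q^3 + 26*q^2 + 24*q) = (q - 1)*(q + 4)*(q^3 + 5*q^2 + 6*q) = (q - 1)*(q + 2)*(q + 4)*(q^2 + 3*q) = (q - 1)*(q + 2)*(q + 3)*(q + 4)*(q)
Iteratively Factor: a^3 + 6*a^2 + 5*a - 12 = (a + 3)*(a^2 + 3*a - 4) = (a + 3)*(a + 4)*(a - 1)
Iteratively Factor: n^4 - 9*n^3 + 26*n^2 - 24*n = (n - 2)*(n^3 - 7*n^2 + 12*n) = n*(n - 2)*(n^2 - 7*n + 12) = n*(n - 3)*(n - 2)*(n - 4)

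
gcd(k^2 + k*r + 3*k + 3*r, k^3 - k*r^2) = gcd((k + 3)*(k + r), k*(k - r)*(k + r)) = k + r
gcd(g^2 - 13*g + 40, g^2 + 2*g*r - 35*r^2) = 1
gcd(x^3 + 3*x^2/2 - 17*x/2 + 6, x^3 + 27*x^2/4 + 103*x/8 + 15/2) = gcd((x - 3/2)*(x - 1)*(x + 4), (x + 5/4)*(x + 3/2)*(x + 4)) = x + 4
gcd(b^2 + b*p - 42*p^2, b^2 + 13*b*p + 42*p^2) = b + 7*p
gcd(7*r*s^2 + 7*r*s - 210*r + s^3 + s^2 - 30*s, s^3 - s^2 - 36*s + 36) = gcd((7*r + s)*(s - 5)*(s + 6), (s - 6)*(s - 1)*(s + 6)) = s + 6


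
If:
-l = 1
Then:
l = -1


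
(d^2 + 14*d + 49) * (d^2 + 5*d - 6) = d^4 + 19*d^3 + 113*d^2 + 161*d - 294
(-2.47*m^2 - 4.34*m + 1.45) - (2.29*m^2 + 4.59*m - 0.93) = -4.76*m^2 - 8.93*m + 2.38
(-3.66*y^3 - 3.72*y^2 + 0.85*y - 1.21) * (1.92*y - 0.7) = -7.0272*y^4 - 4.5804*y^3 + 4.236*y^2 - 2.9182*y + 0.847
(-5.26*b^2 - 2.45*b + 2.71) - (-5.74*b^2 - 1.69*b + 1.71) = 0.48*b^2 - 0.76*b + 1.0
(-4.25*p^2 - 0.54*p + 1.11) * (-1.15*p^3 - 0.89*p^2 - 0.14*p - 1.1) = 4.8875*p^5 + 4.4035*p^4 - 0.2009*p^3 + 3.7627*p^2 + 0.4386*p - 1.221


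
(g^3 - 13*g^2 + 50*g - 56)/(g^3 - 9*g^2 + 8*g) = (g^3 - 13*g^2 + 50*g - 56)/(g*(g^2 - 9*g + 8))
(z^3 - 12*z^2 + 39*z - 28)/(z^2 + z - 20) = (z^2 - 8*z + 7)/(z + 5)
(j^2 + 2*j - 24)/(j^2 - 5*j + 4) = (j + 6)/(j - 1)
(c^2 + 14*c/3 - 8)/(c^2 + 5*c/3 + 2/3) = (3*c^2 + 14*c - 24)/(3*c^2 + 5*c + 2)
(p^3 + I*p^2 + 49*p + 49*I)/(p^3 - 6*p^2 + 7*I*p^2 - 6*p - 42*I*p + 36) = (p^2 + 49)/(p^2 + 6*p*(-1 + I) - 36*I)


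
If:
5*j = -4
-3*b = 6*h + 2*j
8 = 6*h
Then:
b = -32/15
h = 4/3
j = -4/5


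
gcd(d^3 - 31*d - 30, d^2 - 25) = d + 5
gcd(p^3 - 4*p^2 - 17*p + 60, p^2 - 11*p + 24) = p - 3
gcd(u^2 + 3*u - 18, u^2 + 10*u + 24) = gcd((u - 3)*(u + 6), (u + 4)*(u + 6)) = u + 6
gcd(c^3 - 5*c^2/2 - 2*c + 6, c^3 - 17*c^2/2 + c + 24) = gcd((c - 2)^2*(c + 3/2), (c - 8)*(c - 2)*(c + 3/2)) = c^2 - c/2 - 3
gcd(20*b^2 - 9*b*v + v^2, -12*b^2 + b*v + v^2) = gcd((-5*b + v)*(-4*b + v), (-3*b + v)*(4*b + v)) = 1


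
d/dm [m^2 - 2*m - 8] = 2*m - 2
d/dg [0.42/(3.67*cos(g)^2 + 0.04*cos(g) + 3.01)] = (3.0828*cos(g) + 0.0168)*sin(g)/(3.67*cos(g)^2 + 0.04*cos(g) + 3.01)^2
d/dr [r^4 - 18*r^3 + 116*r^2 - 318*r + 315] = 4*r^3 - 54*r^2 + 232*r - 318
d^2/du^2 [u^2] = 2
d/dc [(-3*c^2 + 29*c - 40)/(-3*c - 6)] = (c^2 + 4*c - 98/3)/(c^2 + 4*c + 4)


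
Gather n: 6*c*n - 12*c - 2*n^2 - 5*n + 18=-12*c - 2*n^2 + n*(6*c - 5) + 18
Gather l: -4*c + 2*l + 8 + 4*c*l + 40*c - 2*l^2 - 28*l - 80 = 36*c - 2*l^2 + l*(4*c - 26) - 72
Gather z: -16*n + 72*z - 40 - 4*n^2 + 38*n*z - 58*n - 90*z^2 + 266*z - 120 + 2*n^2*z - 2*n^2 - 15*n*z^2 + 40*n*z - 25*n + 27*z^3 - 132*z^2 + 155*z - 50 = -6*n^2 - 99*n + 27*z^3 + z^2*(-15*n - 222) + z*(2*n^2 + 78*n + 493) - 210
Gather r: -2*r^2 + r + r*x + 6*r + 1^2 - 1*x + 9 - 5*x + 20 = -2*r^2 + r*(x + 7) - 6*x + 30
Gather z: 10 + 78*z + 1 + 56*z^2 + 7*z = 56*z^2 + 85*z + 11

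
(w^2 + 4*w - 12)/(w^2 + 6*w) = (w - 2)/w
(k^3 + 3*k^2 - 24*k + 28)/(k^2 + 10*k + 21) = (k^2 - 4*k + 4)/(k + 3)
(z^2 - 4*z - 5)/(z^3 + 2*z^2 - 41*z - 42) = (z - 5)/(z^2 + z - 42)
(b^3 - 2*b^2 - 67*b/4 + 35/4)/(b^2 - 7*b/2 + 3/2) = (2*b^2 - 3*b - 35)/(2*(b - 3))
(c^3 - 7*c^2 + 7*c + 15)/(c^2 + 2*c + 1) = (c^2 - 8*c + 15)/(c + 1)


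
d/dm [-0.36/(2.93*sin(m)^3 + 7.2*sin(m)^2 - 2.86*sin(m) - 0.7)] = (3.1644*sin(m)^2 + 5.184*sin(m) - 1.0296)*cos(m)/(2.93*sin(m)^3 + 7.2*sin(m)^2 - 2.86*sin(m) - 0.7)^2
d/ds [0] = 0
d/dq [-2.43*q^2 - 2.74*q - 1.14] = -4.86*q - 2.74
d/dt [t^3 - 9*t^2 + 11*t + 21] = 3*t^2 - 18*t + 11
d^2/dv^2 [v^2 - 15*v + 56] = 2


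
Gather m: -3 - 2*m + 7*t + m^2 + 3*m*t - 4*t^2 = m^2 + m*(3*t - 2) - 4*t^2 + 7*t - 3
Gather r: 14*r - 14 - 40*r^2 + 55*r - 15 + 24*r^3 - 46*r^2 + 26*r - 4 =24*r^3 - 86*r^2 + 95*r - 33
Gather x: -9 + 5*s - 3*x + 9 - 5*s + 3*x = 0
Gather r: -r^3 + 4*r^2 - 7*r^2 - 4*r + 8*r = -r^3 - 3*r^2 + 4*r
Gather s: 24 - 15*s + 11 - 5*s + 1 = 36 - 20*s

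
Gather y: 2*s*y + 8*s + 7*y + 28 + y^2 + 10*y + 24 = 8*s + y^2 + y*(2*s + 17) + 52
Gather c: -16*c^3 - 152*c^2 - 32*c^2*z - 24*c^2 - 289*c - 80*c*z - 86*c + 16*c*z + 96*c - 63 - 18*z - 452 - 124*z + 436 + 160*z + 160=-16*c^3 + c^2*(-32*z - 176) + c*(-64*z - 279) + 18*z + 81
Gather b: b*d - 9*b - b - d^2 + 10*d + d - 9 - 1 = b*(d - 10) - d^2 + 11*d - 10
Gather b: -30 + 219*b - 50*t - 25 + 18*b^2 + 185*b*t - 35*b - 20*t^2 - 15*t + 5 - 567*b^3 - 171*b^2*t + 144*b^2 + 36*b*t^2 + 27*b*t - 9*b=-567*b^3 + b^2*(162 - 171*t) + b*(36*t^2 + 212*t + 175) - 20*t^2 - 65*t - 50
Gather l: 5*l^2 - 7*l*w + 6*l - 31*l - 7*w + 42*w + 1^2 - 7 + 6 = 5*l^2 + l*(-7*w - 25) + 35*w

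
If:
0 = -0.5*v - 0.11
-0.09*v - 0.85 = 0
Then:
No Solution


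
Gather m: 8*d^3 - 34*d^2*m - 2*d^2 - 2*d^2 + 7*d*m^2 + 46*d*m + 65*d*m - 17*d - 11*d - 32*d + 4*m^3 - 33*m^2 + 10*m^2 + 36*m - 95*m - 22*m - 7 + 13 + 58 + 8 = 8*d^3 - 4*d^2 - 60*d + 4*m^3 + m^2*(7*d - 23) + m*(-34*d^2 + 111*d - 81) + 72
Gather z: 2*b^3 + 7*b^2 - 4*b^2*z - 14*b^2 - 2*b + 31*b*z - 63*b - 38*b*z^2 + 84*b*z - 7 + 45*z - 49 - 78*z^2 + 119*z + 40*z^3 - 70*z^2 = 2*b^3 - 7*b^2 - 65*b + 40*z^3 + z^2*(-38*b - 148) + z*(-4*b^2 + 115*b + 164) - 56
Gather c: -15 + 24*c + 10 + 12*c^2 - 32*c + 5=12*c^2 - 8*c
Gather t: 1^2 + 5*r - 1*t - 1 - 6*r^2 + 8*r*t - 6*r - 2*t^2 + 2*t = -6*r^2 - r - 2*t^2 + t*(8*r + 1)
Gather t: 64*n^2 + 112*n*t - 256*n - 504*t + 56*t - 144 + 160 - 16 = 64*n^2 - 256*n + t*(112*n - 448)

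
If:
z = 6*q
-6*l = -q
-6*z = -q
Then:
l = 0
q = 0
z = 0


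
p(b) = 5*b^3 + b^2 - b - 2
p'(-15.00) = 3344.00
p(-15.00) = -16637.00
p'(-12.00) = 2135.00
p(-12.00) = -8486.00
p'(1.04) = 17.30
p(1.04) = 3.67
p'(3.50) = 189.75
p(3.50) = 221.12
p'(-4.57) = 303.13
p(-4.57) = -453.77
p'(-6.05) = 535.94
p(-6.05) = -1066.57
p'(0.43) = 2.63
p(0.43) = -1.85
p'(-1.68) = 37.98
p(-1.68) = -21.21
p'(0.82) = 10.73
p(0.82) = 0.61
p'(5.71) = 499.48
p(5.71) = 955.74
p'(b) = 15*b^2 + 2*b - 1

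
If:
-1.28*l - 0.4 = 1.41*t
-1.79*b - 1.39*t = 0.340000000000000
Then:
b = -0.776536312849162*t - 0.189944134078212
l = -1.1015625*t - 0.3125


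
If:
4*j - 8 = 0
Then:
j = 2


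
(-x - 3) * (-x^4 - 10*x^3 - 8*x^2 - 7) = x^5 + 13*x^4 + 38*x^3 + 24*x^2 + 7*x + 21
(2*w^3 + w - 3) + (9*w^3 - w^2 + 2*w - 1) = 11*w^3 - w^2 + 3*w - 4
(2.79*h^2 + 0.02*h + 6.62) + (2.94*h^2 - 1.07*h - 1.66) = 5.73*h^2 - 1.05*h + 4.96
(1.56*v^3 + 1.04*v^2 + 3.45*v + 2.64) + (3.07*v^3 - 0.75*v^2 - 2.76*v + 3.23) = 4.63*v^3 + 0.29*v^2 + 0.69*v + 5.87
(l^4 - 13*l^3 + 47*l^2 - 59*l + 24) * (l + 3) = l^5 - 10*l^4 + 8*l^3 + 82*l^2 - 153*l + 72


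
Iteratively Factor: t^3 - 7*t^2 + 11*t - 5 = (t - 1)*(t^2 - 6*t + 5) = (t - 1)^2*(t - 5)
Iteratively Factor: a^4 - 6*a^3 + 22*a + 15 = (a + 1)*(a^3 - 7*a^2 + 7*a + 15) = (a - 5)*(a + 1)*(a^2 - 2*a - 3) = (a - 5)*(a + 1)^2*(a - 3)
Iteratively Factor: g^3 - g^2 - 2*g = (g - 2)*(g^2 + g) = (g - 2)*(g + 1)*(g)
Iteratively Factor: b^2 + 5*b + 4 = (b + 4)*(b + 1)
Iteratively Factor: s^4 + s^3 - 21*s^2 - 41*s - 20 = (s + 1)*(s^3 - 21*s - 20) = (s + 1)*(s + 4)*(s^2 - 4*s - 5) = (s - 5)*(s + 1)*(s + 4)*(s + 1)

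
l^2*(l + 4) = l^3 + 4*l^2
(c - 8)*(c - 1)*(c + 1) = c^3 - 8*c^2 - c + 8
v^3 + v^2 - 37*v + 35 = (v - 5)*(v - 1)*(v + 7)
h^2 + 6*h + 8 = (h + 2)*(h + 4)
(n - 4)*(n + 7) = n^2 + 3*n - 28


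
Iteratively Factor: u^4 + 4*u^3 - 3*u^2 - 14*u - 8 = (u - 2)*(u^3 + 6*u^2 + 9*u + 4) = (u - 2)*(u + 1)*(u^2 + 5*u + 4) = (u - 2)*(u + 1)*(u + 4)*(u + 1)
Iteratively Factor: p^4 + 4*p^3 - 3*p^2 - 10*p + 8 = (p + 4)*(p^3 - 3*p + 2) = (p + 2)*(p + 4)*(p^2 - 2*p + 1) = (p - 1)*(p + 2)*(p + 4)*(p - 1)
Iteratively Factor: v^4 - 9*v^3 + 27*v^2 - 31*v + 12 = (v - 4)*(v^3 - 5*v^2 + 7*v - 3) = (v - 4)*(v - 1)*(v^2 - 4*v + 3) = (v - 4)*(v - 3)*(v - 1)*(v - 1)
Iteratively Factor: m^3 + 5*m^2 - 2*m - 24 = (m + 3)*(m^2 + 2*m - 8) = (m - 2)*(m + 3)*(m + 4)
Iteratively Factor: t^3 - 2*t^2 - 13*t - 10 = (t - 5)*(t^2 + 3*t + 2) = (t - 5)*(t + 2)*(t + 1)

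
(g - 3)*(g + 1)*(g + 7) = g^3 + 5*g^2 - 17*g - 21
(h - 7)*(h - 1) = h^2 - 8*h + 7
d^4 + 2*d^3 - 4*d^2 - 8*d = d*(d - 2)*(d + 2)^2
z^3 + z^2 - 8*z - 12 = (z - 3)*(z + 2)^2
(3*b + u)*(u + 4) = 3*b*u + 12*b + u^2 + 4*u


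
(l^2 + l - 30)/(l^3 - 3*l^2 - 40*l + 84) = (l - 5)/(l^2 - 9*l + 14)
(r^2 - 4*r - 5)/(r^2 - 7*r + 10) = (r + 1)/(r - 2)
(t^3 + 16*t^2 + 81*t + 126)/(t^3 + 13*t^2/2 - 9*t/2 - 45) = 2*(t + 7)/(2*t - 5)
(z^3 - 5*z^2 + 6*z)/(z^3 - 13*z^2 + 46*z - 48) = z/(z - 8)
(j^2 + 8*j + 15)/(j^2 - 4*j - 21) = (j + 5)/(j - 7)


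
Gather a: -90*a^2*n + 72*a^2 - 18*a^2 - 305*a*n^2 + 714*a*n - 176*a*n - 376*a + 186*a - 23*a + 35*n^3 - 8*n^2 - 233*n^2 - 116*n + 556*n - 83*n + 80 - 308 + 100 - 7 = a^2*(54 - 90*n) + a*(-305*n^2 + 538*n - 213) + 35*n^3 - 241*n^2 + 357*n - 135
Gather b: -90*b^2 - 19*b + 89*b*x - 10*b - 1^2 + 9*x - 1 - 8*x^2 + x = -90*b^2 + b*(89*x - 29) - 8*x^2 + 10*x - 2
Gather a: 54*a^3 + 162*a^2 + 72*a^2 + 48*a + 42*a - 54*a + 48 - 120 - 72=54*a^3 + 234*a^2 + 36*a - 144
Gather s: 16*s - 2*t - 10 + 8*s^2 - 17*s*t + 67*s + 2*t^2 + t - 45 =8*s^2 + s*(83 - 17*t) + 2*t^2 - t - 55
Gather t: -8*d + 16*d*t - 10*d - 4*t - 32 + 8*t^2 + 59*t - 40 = -18*d + 8*t^2 + t*(16*d + 55) - 72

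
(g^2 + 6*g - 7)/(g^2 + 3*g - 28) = (g - 1)/(g - 4)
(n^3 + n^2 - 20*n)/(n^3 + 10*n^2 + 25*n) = (n - 4)/(n + 5)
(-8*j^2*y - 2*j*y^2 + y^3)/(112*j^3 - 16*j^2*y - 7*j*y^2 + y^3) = y*(2*j + y)/(-28*j^2 - 3*j*y + y^2)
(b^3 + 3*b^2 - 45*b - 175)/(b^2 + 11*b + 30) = (b^2 - 2*b - 35)/(b + 6)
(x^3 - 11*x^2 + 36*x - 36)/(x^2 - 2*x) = x - 9 + 18/x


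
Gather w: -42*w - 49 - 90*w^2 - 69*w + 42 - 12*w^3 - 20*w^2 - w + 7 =-12*w^3 - 110*w^2 - 112*w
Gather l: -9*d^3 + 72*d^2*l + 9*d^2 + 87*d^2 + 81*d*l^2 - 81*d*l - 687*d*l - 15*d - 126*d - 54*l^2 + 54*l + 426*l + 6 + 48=-9*d^3 + 96*d^2 - 141*d + l^2*(81*d - 54) + l*(72*d^2 - 768*d + 480) + 54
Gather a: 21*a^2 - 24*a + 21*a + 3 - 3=21*a^2 - 3*a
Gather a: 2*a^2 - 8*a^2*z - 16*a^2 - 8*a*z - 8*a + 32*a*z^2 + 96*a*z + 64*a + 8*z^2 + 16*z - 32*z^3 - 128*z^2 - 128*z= a^2*(-8*z - 14) + a*(32*z^2 + 88*z + 56) - 32*z^3 - 120*z^2 - 112*z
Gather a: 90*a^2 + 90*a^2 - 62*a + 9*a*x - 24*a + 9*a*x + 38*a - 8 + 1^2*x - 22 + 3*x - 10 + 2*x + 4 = 180*a^2 + a*(18*x - 48) + 6*x - 36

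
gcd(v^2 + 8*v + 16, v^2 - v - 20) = v + 4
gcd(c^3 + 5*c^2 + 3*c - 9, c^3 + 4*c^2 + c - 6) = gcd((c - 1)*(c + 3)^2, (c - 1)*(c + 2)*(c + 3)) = c^2 + 2*c - 3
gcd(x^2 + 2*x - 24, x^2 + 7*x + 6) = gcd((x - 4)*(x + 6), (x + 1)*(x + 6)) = x + 6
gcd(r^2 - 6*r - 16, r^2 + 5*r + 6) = r + 2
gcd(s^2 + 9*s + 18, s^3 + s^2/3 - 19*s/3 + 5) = s + 3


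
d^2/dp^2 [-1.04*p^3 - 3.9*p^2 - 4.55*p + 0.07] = -6.24*p - 7.8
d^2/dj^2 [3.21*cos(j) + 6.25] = -3.21*cos(j)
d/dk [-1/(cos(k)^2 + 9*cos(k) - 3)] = -(2*cos(k) + 9)*sin(k)/(cos(k)^2 + 9*cos(k) - 3)^2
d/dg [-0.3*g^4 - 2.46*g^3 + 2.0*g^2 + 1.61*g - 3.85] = -1.2*g^3 - 7.38*g^2 + 4.0*g + 1.61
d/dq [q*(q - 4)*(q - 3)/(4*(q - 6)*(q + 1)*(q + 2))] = (q^4 - 14*q^3 + 28*q^2 + 42*q - 36)/(q^6 - 6*q^5 - 23*q^4 + 72*q^3 + 328*q^2 + 384*q + 144)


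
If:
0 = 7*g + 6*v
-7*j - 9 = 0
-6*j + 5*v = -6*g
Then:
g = -324/7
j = -9/7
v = 54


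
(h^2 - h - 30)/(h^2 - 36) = (h + 5)/(h + 6)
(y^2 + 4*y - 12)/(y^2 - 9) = (y^2 + 4*y - 12)/(y^2 - 9)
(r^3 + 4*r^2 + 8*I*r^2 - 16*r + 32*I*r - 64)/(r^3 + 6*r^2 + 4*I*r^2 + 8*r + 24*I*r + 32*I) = (r + 4*I)/(r + 2)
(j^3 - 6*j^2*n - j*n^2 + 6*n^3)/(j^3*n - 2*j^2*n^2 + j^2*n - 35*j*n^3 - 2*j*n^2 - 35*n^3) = (-j^3 + 6*j^2*n + j*n^2 - 6*n^3)/(n*(-j^3 + 2*j^2*n - j^2 + 35*j*n^2 + 2*j*n + 35*n^2))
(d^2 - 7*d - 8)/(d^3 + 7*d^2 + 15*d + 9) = (d - 8)/(d^2 + 6*d + 9)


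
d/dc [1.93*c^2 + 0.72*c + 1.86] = 3.86*c + 0.72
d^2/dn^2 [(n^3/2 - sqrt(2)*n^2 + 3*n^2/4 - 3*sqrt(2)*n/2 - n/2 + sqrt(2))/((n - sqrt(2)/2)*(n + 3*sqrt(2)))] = (-27*sqrt(2)*n^3 + 98*n^3 - 138*sqrt(2)*n^2 + 54*n^2 - 108*sqrt(2)*n + 192*n - 126 + 22*sqrt(2))/(4*n^6 + 30*sqrt(2)*n^5 + 114*n^4 - 55*sqrt(2)*n^3 - 342*n^2 + 270*sqrt(2)*n - 108)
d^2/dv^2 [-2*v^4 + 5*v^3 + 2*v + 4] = 6*v*(5 - 4*v)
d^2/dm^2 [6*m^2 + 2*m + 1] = 12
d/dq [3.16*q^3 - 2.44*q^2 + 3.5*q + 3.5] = 9.48*q^2 - 4.88*q + 3.5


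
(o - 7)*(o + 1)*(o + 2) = o^3 - 4*o^2 - 19*o - 14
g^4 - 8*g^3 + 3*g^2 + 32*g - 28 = (g - 7)*(g - 2)*(g - 1)*(g + 2)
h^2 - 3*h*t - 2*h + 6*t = (h - 2)*(h - 3*t)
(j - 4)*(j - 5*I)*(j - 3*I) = j^3 - 4*j^2 - 8*I*j^2 - 15*j + 32*I*j + 60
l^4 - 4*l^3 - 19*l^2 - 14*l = l*(l - 7)*(l + 1)*(l + 2)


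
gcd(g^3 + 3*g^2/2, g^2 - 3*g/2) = g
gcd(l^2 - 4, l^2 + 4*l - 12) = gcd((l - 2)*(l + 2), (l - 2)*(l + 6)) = l - 2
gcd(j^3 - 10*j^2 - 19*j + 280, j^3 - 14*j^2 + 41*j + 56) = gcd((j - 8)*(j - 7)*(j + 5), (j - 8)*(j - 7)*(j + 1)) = j^2 - 15*j + 56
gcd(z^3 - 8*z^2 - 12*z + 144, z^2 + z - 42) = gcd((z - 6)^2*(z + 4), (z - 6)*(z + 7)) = z - 6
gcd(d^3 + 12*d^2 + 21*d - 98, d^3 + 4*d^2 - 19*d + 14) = d^2 + 5*d - 14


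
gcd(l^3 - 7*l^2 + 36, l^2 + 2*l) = l + 2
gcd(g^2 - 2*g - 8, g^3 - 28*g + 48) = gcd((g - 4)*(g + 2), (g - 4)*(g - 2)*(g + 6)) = g - 4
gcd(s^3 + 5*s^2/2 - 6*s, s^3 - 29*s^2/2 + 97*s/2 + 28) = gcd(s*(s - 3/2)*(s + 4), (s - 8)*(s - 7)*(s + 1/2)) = 1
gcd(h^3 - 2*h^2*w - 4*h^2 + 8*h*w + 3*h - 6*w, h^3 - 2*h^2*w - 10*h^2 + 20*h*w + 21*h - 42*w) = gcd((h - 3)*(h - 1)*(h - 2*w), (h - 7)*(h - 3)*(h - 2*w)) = -h^2 + 2*h*w + 3*h - 6*w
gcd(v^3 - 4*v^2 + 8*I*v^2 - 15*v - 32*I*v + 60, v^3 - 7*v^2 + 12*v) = v - 4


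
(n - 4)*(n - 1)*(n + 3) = n^3 - 2*n^2 - 11*n + 12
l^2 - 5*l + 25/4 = (l - 5/2)^2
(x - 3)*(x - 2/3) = x^2 - 11*x/3 + 2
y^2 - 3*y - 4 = (y - 4)*(y + 1)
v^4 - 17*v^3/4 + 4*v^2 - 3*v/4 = v*(v - 3)*(v - 1)*(v - 1/4)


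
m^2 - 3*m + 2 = (m - 2)*(m - 1)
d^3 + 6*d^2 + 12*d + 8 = (d + 2)^3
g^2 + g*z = g*(g + z)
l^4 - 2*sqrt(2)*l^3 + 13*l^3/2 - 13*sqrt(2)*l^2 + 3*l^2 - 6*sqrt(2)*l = l*(l + 1/2)*(l + 6)*(l - 2*sqrt(2))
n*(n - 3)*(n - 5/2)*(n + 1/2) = n^4 - 5*n^3 + 19*n^2/4 + 15*n/4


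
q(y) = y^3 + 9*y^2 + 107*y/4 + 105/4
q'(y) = 3*y^2 + 18*y + 107/4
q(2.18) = 137.70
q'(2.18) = 80.25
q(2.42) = 157.87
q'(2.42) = 87.88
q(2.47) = 162.30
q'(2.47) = 89.51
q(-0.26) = 19.89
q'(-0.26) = 22.27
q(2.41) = 156.99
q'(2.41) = 87.55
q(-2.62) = -0.04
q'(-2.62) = 0.18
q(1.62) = 97.46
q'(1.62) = 63.78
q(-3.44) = 0.02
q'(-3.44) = 0.33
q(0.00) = 26.25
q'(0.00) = 26.75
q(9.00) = 1725.00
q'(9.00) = 431.75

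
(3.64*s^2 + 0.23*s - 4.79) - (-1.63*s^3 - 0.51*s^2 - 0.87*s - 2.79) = 1.63*s^3 + 4.15*s^2 + 1.1*s - 2.0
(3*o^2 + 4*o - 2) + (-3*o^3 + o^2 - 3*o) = -3*o^3 + 4*o^2 + o - 2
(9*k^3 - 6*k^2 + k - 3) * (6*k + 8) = 54*k^4 + 36*k^3 - 42*k^2 - 10*k - 24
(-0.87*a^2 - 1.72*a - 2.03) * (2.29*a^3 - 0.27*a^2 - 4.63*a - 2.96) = -1.9923*a^5 - 3.7039*a^4 - 0.156199999999999*a^3 + 11.0869*a^2 + 14.4901*a + 6.0088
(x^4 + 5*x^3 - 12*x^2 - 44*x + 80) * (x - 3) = x^5 + 2*x^4 - 27*x^3 - 8*x^2 + 212*x - 240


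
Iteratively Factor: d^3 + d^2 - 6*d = (d)*(d^2 + d - 6) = d*(d - 2)*(d + 3)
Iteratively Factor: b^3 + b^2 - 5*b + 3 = (b - 1)*(b^2 + 2*b - 3) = (b - 1)^2*(b + 3)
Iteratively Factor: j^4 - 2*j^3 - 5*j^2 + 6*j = (j + 2)*(j^3 - 4*j^2 + 3*j) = (j - 3)*(j + 2)*(j^2 - j) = j*(j - 3)*(j + 2)*(j - 1)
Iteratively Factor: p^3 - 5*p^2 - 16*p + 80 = (p - 5)*(p^2 - 16) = (p - 5)*(p - 4)*(p + 4)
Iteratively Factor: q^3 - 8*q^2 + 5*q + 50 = (q + 2)*(q^2 - 10*q + 25) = (q - 5)*(q + 2)*(q - 5)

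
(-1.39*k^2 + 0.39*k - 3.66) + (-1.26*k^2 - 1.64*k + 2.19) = -2.65*k^2 - 1.25*k - 1.47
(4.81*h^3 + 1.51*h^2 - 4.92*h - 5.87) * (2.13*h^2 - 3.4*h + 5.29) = 10.2453*h^5 - 13.1377*h^4 + 9.8313*h^3 + 12.2128*h^2 - 6.0688*h - 31.0523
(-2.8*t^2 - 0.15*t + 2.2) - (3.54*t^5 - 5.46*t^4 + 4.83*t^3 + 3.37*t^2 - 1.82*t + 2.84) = -3.54*t^5 + 5.46*t^4 - 4.83*t^3 - 6.17*t^2 + 1.67*t - 0.64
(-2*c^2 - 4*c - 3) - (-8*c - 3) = -2*c^2 + 4*c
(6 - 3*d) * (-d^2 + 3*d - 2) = 3*d^3 - 15*d^2 + 24*d - 12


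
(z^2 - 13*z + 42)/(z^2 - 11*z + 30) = (z - 7)/(z - 5)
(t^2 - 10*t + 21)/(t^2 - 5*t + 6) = (t - 7)/(t - 2)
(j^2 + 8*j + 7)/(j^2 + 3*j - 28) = (j + 1)/(j - 4)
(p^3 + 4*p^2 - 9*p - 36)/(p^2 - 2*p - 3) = (p^2 + 7*p + 12)/(p + 1)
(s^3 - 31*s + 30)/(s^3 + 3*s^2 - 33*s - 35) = (s^2 + 5*s - 6)/(s^2 + 8*s + 7)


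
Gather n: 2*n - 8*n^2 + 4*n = -8*n^2 + 6*n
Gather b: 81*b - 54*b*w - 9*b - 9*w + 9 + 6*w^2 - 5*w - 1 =b*(72 - 54*w) + 6*w^2 - 14*w + 8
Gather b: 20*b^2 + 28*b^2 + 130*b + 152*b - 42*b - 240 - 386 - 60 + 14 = 48*b^2 + 240*b - 672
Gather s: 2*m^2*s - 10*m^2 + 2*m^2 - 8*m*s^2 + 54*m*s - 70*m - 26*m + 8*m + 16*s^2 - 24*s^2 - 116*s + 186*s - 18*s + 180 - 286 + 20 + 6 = -8*m^2 - 88*m + s^2*(-8*m - 8) + s*(2*m^2 + 54*m + 52) - 80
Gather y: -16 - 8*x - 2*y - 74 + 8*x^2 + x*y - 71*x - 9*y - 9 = 8*x^2 - 79*x + y*(x - 11) - 99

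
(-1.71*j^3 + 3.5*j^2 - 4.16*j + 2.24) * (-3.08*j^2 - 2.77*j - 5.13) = 5.2668*j^5 - 6.0433*j^4 + 11.8901*j^3 - 13.331*j^2 + 15.136*j - 11.4912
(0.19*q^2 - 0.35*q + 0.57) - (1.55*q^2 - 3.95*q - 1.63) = -1.36*q^2 + 3.6*q + 2.2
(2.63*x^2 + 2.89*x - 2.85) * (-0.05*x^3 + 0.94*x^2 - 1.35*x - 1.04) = -0.1315*x^5 + 2.3277*x^4 - 0.6914*x^3 - 9.3157*x^2 + 0.8419*x + 2.964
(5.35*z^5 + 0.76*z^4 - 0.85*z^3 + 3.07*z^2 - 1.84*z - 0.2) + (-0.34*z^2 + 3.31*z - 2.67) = 5.35*z^5 + 0.76*z^4 - 0.85*z^3 + 2.73*z^2 + 1.47*z - 2.87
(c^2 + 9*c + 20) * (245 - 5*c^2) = -5*c^4 - 45*c^3 + 145*c^2 + 2205*c + 4900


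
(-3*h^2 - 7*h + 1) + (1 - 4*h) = -3*h^2 - 11*h + 2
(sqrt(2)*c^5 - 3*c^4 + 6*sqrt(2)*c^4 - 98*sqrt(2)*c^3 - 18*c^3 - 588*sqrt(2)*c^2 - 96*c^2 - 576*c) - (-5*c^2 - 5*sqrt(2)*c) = sqrt(2)*c^5 - 3*c^4 + 6*sqrt(2)*c^4 - 98*sqrt(2)*c^3 - 18*c^3 - 588*sqrt(2)*c^2 - 91*c^2 - 576*c + 5*sqrt(2)*c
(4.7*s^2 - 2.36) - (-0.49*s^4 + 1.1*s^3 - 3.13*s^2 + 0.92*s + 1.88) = 0.49*s^4 - 1.1*s^3 + 7.83*s^2 - 0.92*s - 4.24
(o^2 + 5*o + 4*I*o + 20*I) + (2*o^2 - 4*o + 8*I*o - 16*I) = 3*o^2 + o + 12*I*o + 4*I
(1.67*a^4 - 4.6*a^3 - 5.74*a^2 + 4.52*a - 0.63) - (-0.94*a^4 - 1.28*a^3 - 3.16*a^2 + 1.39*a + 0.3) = 2.61*a^4 - 3.32*a^3 - 2.58*a^2 + 3.13*a - 0.93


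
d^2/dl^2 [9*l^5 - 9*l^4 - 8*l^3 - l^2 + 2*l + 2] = 180*l^3 - 108*l^2 - 48*l - 2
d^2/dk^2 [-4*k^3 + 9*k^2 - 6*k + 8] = 18 - 24*k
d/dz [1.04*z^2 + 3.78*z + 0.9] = 2.08*z + 3.78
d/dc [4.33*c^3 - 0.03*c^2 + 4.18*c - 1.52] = 12.99*c^2 - 0.06*c + 4.18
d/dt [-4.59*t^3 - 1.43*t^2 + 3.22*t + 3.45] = -13.77*t^2 - 2.86*t + 3.22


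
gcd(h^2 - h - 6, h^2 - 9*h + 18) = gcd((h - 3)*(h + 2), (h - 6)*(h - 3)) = h - 3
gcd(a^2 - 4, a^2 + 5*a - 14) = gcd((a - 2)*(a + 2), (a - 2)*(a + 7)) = a - 2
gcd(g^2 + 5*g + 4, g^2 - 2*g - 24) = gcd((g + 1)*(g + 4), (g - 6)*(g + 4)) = g + 4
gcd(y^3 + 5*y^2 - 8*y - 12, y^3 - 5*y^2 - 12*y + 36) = y - 2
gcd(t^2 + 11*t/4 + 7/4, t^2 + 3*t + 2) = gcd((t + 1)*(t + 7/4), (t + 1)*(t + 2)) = t + 1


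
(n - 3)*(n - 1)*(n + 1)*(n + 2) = n^4 - n^3 - 7*n^2 + n + 6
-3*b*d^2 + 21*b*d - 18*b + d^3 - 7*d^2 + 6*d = (-3*b + d)*(d - 6)*(d - 1)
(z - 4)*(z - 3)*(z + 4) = z^3 - 3*z^2 - 16*z + 48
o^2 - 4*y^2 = (o - 2*y)*(o + 2*y)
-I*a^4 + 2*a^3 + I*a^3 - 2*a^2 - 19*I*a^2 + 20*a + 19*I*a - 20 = (a - 4*I)*(a + I)*(a + 5*I)*(-I*a + I)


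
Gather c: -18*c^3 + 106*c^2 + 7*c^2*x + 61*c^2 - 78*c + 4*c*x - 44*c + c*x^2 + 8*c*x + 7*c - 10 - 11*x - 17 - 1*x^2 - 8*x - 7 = -18*c^3 + c^2*(7*x + 167) + c*(x^2 + 12*x - 115) - x^2 - 19*x - 34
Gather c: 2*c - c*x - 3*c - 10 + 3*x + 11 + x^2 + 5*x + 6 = c*(-x - 1) + x^2 + 8*x + 7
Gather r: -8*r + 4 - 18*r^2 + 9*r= -18*r^2 + r + 4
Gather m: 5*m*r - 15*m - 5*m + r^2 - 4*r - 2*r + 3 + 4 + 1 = m*(5*r - 20) + r^2 - 6*r + 8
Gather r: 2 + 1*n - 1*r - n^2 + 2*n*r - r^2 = -n^2 + n - r^2 + r*(2*n - 1) + 2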